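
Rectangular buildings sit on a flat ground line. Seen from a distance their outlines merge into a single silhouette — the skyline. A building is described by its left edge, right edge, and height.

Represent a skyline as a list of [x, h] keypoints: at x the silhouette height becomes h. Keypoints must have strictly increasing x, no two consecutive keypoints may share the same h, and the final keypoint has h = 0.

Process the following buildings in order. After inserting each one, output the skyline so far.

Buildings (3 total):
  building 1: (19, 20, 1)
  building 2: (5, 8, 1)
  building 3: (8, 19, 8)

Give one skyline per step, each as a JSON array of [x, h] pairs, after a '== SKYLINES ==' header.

== SKYLINES ==
[[19,1],[20,0]]
[[5,1],[8,0],[19,1],[20,0]]
[[5,1],[8,8],[19,1],[20,0]]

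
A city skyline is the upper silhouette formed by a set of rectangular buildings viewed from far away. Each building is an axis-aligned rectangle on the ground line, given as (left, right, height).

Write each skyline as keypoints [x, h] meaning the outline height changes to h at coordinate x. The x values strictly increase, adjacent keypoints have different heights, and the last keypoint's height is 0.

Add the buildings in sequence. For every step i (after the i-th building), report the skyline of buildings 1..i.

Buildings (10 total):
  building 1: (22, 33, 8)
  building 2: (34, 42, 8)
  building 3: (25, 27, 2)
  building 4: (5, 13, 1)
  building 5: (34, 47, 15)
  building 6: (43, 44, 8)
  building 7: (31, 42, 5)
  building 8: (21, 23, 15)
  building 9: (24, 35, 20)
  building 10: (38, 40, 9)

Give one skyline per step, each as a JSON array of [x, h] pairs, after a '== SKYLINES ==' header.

== SKYLINES ==
[[22,8],[33,0]]
[[22,8],[33,0],[34,8],[42,0]]
[[22,8],[33,0],[34,8],[42,0]]
[[5,1],[13,0],[22,8],[33,0],[34,8],[42,0]]
[[5,1],[13,0],[22,8],[33,0],[34,15],[47,0]]
[[5,1],[13,0],[22,8],[33,0],[34,15],[47,0]]
[[5,1],[13,0],[22,8],[33,5],[34,15],[47,0]]
[[5,1],[13,0],[21,15],[23,8],[33,5],[34,15],[47,0]]
[[5,1],[13,0],[21,15],[23,8],[24,20],[35,15],[47,0]]
[[5,1],[13,0],[21,15],[23,8],[24,20],[35,15],[47,0]]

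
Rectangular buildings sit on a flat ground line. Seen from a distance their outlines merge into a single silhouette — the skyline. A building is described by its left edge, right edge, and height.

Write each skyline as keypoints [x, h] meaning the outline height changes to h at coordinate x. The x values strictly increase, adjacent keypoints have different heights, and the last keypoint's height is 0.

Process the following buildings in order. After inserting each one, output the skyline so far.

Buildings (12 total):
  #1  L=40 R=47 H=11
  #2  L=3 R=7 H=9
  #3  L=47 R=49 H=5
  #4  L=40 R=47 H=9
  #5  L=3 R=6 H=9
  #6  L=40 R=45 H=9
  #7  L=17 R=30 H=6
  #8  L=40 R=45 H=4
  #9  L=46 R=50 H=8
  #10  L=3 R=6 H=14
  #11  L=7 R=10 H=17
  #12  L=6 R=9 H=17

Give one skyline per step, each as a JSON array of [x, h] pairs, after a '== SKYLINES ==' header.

== SKYLINES ==
[[40,11],[47,0]]
[[3,9],[7,0],[40,11],[47,0]]
[[3,9],[7,0],[40,11],[47,5],[49,0]]
[[3,9],[7,0],[40,11],[47,5],[49,0]]
[[3,9],[7,0],[40,11],[47,5],[49,0]]
[[3,9],[7,0],[40,11],[47,5],[49,0]]
[[3,9],[7,0],[17,6],[30,0],[40,11],[47,5],[49,0]]
[[3,9],[7,0],[17,6],[30,0],[40,11],[47,5],[49,0]]
[[3,9],[7,0],[17,6],[30,0],[40,11],[47,8],[50,0]]
[[3,14],[6,9],[7,0],[17,6],[30,0],[40,11],[47,8],[50,0]]
[[3,14],[6,9],[7,17],[10,0],[17,6],[30,0],[40,11],[47,8],[50,0]]
[[3,14],[6,17],[10,0],[17,6],[30,0],[40,11],[47,8],[50,0]]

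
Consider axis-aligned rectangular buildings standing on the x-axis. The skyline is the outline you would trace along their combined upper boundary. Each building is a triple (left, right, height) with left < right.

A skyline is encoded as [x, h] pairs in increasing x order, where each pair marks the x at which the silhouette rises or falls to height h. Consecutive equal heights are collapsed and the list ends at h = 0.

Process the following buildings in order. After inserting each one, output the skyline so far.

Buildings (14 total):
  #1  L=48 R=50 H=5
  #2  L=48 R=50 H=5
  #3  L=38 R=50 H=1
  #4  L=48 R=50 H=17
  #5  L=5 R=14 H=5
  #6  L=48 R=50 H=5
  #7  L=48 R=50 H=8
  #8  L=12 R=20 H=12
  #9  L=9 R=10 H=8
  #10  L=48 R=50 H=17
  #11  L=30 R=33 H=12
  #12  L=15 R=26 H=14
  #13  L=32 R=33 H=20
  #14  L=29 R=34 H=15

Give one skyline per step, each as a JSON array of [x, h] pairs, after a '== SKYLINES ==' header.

== SKYLINES ==
[[48,5],[50,0]]
[[48,5],[50,0]]
[[38,1],[48,5],[50,0]]
[[38,1],[48,17],[50,0]]
[[5,5],[14,0],[38,1],[48,17],[50,0]]
[[5,5],[14,0],[38,1],[48,17],[50,0]]
[[5,5],[14,0],[38,1],[48,17],[50,0]]
[[5,5],[12,12],[20,0],[38,1],[48,17],[50,0]]
[[5,5],[9,8],[10,5],[12,12],[20,0],[38,1],[48,17],[50,0]]
[[5,5],[9,8],[10,5],[12,12],[20,0],[38,1],[48,17],[50,0]]
[[5,5],[9,8],[10,5],[12,12],[20,0],[30,12],[33,0],[38,1],[48,17],[50,0]]
[[5,5],[9,8],[10,5],[12,12],[15,14],[26,0],[30,12],[33,0],[38,1],[48,17],[50,0]]
[[5,5],[9,8],[10,5],[12,12],[15,14],[26,0],[30,12],[32,20],[33,0],[38,1],[48,17],[50,0]]
[[5,5],[9,8],[10,5],[12,12],[15,14],[26,0],[29,15],[32,20],[33,15],[34,0],[38,1],[48,17],[50,0]]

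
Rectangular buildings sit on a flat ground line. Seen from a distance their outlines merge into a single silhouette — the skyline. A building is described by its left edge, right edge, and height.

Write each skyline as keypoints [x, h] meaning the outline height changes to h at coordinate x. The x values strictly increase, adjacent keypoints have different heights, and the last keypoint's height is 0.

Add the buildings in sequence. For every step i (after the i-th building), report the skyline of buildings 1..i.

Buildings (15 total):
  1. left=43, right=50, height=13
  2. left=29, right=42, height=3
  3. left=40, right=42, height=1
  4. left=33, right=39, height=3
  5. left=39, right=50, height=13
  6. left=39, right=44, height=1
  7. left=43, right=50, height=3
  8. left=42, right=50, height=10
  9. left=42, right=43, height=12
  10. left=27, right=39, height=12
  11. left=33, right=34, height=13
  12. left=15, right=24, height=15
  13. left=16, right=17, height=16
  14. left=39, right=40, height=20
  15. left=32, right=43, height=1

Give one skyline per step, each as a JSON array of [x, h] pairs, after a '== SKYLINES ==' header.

== SKYLINES ==
[[43,13],[50,0]]
[[29,3],[42,0],[43,13],[50,0]]
[[29,3],[42,0],[43,13],[50,0]]
[[29,3],[42,0],[43,13],[50,0]]
[[29,3],[39,13],[50,0]]
[[29,3],[39,13],[50,0]]
[[29,3],[39,13],[50,0]]
[[29,3],[39,13],[50,0]]
[[29,3],[39,13],[50,0]]
[[27,12],[39,13],[50,0]]
[[27,12],[33,13],[34,12],[39,13],[50,0]]
[[15,15],[24,0],[27,12],[33,13],[34,12],[39,13],[50,0]]
[[15,15],[16,16],[17,15],[24,0],[27,12],[33,13],[34,12],[39,13],[50,0]]
[[15,15],[16,16],[17,15],[24,0],[27,12],[33,13],[34,12],[39,20],[40,13],[50,0]]
[[15,15],[16,16],[17,15],[24,0],[27,12],[33,13],[34,12],[39,20],[40,13],[50,0]]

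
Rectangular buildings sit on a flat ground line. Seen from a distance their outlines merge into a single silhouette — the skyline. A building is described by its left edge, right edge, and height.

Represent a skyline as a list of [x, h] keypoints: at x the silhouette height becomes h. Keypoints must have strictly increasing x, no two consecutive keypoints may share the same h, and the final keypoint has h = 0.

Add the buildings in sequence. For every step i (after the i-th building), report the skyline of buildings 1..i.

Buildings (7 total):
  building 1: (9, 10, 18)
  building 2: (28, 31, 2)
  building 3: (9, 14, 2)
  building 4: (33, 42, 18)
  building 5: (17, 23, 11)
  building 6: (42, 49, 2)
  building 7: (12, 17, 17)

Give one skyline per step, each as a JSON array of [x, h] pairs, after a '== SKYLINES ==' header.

== SKYLINES ==
[[9,18],[10,0]]
[[9,18],[10,0],[28,2],[31,0]]
[[9,18],[10,2],[14,0],[28,2],[31,0]]
[[9,18],[10,2],[14,0],[28,2],[31,0],[33,18],[42,0]]
[[9,18],[10,2],[14,0],[17,11],[23,0],[28,2],[31,0],[33,18],[42,0]]
[[9,18],[10,2],[14,0],[17,11],[23,0],[28,2],[31,0],[33,18],[42,2],[49,0]]
[[9,18],[10,2],[12,17],[17,11],[23,0],[28,2],[31,0],[33,18],[42,2],[49,0]]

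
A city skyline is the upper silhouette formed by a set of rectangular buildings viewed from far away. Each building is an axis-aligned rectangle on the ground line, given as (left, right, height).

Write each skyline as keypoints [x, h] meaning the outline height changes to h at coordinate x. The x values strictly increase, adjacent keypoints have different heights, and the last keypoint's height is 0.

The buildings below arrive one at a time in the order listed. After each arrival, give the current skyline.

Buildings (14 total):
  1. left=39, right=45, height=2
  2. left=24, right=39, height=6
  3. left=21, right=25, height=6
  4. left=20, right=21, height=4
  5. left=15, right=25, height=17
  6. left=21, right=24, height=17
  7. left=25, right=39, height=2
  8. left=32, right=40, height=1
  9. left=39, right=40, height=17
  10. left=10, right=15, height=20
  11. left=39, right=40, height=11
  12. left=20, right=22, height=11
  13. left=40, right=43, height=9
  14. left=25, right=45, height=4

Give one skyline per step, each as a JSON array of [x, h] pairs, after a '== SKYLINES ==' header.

== SKYLINES ==
[[39,2],[45,0]]
[[24,6],[39,2],[45,0]]
[[21,6],[39,2],[45,0]]
[[20,4],[21,6],[39,2],[45,0]]
[[15,17],[25,6],[39,2],[45,0]]
[[15,17],[25,6],[39,2],[45,0]]
[[15,17],[25,6],[39,2],[45,0]]
[[15,17],[25,6],[39,2],[45,0]]
[[15,17],[25,6],[39,17],[40,2],[45,0]]
[[10,20],[15,17],[25,6],[39,17],[40,2],[45,0]]
[[10,20],[15,17],[25,6],[39,17],[40,2],[45,0]]
[[10,20],[15,17],[25,6],[39,17],[40,2],[45,0]]
[[10,20],[15,17],[25,6],[39,17],[40,9],[43,2],[45,0]]
[[10,20],[15,17],[25,6],[39,17],[40,9],[43,4],[45,0]]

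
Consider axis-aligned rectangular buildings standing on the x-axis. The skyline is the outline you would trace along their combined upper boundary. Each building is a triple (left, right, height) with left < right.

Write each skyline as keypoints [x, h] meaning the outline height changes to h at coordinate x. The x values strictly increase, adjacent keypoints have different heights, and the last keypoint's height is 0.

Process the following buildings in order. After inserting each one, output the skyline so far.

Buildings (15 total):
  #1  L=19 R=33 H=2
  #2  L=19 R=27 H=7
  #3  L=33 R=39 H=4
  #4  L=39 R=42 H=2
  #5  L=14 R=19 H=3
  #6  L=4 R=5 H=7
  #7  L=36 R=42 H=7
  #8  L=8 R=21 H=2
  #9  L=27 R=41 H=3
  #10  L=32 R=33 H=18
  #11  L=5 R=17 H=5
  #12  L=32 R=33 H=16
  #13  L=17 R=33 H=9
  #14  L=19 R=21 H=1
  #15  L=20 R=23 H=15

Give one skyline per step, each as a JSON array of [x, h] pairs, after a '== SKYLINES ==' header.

== SKYLINES ==
[[19,2],[33,0]]
[[19,7],[27,2],[33,0]]
[[19,7],[27,2],[33,4],[39,0]]
[[19,7],[27,2],[33,4],[39,2],[42,0]]
[[14,3],[19,7],[27,2],[33,4],[39,2],[42,0]]
[[4,7],[5,0],[14,3],[19,7],[27,2],[33,4],[39,2],[42,0]]
[[4,7],[5,0],[14,3],[19,7],[27,2],[33,4],[36,7],[42,0]]
[[4,7],[5,0],[8,2],[14,3],[19,7],[27,2],[33,4],[36,7],[42,0]]
[[4,7],[5,0],[8,2],[14,3],[19,7],[27,3],[33,4],[36,7],[42,0]]
[[4,7],[5,0],[8,2],[14,3],[19,7],[27,3],[32,18],[33,4],[36,7],[42,0]]
[[4,7],[5,5],[17,3],[19,7],[27,3],[32,18],[33,4],[36,7],[42,0]]
[[4,7],[5,5],[17,3],[19,7],[27,3],[32,18],[33,4],[36,7],[42,0]]
[[4,7],[5,5],[17,9],[32,18],[33,4],[36,7],[42,0]]
[[4,7],[5,5],[17,9],[32,18],[33,4],[36,7],[42,0]]
[[4,7],[5,5],[17,9],[20,15],[23,9],[32,18],[33,4],[36,7],[42,0]]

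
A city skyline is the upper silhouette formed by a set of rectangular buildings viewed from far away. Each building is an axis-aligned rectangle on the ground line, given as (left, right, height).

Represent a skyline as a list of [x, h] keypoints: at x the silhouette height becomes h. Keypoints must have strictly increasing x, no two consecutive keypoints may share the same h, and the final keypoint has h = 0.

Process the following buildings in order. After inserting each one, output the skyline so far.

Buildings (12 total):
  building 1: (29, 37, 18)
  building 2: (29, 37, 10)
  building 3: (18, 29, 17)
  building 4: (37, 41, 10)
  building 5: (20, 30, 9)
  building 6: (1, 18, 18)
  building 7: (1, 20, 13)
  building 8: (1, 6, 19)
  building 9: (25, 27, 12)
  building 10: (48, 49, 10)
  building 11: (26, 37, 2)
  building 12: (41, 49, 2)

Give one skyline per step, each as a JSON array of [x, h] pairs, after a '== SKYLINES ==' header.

== SKYLINES ==
[[29,18],[37,0]]
[[29,18],[37,0]]
[[18,17],[29,18],[37,0]]
[[18,17],[29,18],[37,10],[41,0]]
[[18,17],[29,18],[37,10],[41,0]]
[[1,18],[18,17],[29,18],[37,10],[41,0]]
[[1,18],[18,17],[29,18],[37,10],[41,0]]
[[1,19],[6,18],[18,17],[29,18],[37,10],[41,0]]
[[1,19],[6,18],[18,17],[29,18],[37,10],[41,0]]
[[1,19],[6,18],[18,17],[29,18],[37,10],[41,0],[48,10],[49,0]]
[[1,19],[6,18],[18,17],[29,18],[37,10],[41,0],[48,10],[49,0]]
[[1,19],[6,18],[18,17],[29,18],[37,10],[41,2],[48,10],[49,0]]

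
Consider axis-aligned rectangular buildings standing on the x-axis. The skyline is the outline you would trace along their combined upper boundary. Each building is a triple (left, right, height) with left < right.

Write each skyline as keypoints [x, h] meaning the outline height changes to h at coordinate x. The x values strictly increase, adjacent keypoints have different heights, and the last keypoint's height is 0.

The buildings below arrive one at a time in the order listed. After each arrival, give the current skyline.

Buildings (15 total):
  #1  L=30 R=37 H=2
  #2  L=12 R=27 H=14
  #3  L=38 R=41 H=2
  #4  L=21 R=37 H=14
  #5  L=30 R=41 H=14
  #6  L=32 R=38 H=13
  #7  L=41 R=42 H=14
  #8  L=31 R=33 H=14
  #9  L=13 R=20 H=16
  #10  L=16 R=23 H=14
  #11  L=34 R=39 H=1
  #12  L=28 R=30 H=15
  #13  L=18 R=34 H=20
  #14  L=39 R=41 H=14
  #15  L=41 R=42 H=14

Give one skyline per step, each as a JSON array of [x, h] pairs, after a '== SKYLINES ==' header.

== SKYLINES ==
[[30,2],[37,0]]
[[12,14],[27,0],[30,2],[37,0]]
[[12,14],[27,0],[30,2],[37,0],[38,2],[41,0]]
[[12,14],[37,0],[38,2],[41,0]]
[[12,14],[41,0]]
[[12,14],[41,0]]
[[12,14],[42,0]]
[[12,14],[42,0]]
[[12,14],[13,16],[20,14],[42,0]]
[[12,14],[13,16],[20,14],[42,0]]
[[12,14],[13,16],[20,14],[42,0]]
[[12,14],[13,16],[20,14],[28,15],[30,14],[42,0]]
[[12,14],[13,16],[18,20],[34,14],[42,0]]
[[12,14],[13,16],[18,20],[34,14],[42,0]]
[[12,14],[13,16],[18,20],[34,14],[42,0]]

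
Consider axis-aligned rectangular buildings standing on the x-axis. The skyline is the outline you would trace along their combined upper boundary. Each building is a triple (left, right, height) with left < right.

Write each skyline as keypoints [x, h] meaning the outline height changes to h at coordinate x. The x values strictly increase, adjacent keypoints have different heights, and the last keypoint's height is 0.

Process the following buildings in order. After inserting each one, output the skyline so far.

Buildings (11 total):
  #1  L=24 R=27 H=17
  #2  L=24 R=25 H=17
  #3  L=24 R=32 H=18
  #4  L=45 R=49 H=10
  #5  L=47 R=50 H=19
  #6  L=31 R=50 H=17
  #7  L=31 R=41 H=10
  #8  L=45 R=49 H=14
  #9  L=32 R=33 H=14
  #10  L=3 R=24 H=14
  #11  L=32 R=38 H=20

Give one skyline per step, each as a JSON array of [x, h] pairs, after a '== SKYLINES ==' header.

== SKYLINES ==
[[24,17],[27,0]]
[[24,17],[27,0]]
[[24,18],[32,0]]
[[24,18],[32,0],[45,10],[49,0]]
[[24,18],[32,0],[45,10],[47,19],[50,0]]
[[24,18],[32,17],[47,19],[50,0]]
[[24,18],[32,17],[47,19],[50,0]]
[[24,18],[32,17],[47,19],[50,0]]
[[24,18],[32,17],[47,19],[50,0]]
[[3,14],[24,18],[32,17],[47,19],[50,0]]
[[3,14],[24,18],[32,20],[38,17],[47,19],[50,0]]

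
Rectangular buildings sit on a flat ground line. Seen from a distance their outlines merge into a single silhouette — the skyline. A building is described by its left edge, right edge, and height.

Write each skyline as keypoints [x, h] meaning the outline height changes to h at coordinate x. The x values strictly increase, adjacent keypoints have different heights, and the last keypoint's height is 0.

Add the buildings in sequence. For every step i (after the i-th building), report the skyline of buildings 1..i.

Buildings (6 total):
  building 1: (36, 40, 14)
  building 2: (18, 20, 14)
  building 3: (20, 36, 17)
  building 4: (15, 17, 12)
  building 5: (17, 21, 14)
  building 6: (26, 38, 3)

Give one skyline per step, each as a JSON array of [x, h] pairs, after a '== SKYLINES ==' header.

== SKYLINES ==
[[36,14],[40,0]]
[[18,14],[20,0],[36,14],[40,0]]
[[18,14],[20,17],[36,14],[40,0]]
[[15,12],[17,0],[18,14],[20,17],[36,14],[40,0]]
[[15,12],[17,14],[20,17],[36,14],[40,0]]
[[15,12],[17,14],[20,17],[36,14],[40,0]]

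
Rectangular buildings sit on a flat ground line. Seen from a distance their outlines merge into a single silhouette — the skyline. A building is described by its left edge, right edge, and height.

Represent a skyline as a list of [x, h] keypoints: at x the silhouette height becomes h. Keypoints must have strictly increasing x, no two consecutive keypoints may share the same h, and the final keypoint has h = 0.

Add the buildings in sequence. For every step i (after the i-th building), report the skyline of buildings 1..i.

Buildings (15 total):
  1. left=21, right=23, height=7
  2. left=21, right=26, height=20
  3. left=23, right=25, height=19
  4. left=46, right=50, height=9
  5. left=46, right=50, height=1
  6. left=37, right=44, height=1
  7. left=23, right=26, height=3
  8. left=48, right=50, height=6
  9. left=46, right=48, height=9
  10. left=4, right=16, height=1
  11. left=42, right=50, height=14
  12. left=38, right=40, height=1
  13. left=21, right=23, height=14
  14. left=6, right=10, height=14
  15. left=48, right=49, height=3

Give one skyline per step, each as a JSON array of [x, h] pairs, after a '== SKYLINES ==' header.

== SKYLINES ==
[[21,7],[23,0]]
[[21,20],[26,0]]
[[21,20],[26,0]]
[[21,20],[26,0],[46,9],[50,0]]
[[21,20],[26,0],[46,9],[50,0]]
[[21,20],[26,0],[37,1],[44,0],[46,9],[50,0]]
[[21,20],[26,0],[37,1],[44,0],[46,9],[50,0]]
[[21,20],[26,0],[37,1],[44,0],[46,9],[50,0]]
[[21,20],[26,0],[37,1],[44,0],[46,9],[50,0]]
[[4,1],[16,0],[21,20],[26,0],[37,1],[44,0],[46,9],[50,0]]
[[4,1],[16,0],[21,20],[26,0],[37,1],[42,14],[50,0]]
[[4,1],[16,0],[21,20],[26,0],[37,1],[42,14],[50,0]]
[[4,1],[16,0],[21,20],[26,0],[37,1],[42,14],[50,0]]
[[4,1],[6,14],[10,1],[16,0],[21,20],[26,0],[37,1],[42,14],[50,0]]
[[4,1],[6,14],[10,1],[16,0],[21,20],[26,0],[37,1],[42,14],[50,0]]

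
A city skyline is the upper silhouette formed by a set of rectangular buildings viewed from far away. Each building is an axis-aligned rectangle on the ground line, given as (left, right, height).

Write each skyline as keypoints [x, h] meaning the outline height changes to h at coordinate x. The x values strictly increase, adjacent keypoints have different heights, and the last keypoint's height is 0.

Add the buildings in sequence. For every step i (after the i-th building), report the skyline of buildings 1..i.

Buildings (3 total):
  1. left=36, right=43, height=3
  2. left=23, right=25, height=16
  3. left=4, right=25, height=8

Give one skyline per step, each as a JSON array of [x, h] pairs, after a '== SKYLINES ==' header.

== SKYLINES ==
[[36,3],[43,0]]
[[23,16],[25,0],[36,3],[43,0]]
[[4,8],[23,16],[25,0],[36,3],[43,0]]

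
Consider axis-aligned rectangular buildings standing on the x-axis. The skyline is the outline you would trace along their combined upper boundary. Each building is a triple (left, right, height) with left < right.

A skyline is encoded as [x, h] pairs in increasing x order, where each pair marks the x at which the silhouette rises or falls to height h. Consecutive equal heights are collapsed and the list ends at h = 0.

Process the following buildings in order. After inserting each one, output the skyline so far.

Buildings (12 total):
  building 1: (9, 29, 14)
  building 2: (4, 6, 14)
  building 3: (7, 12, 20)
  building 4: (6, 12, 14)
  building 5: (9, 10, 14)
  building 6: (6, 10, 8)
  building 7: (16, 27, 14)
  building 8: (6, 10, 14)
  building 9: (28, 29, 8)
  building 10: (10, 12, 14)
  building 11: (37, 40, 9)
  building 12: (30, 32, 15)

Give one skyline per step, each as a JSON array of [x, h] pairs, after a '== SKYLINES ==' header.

== SKYLINES ==
[[9,14],[29,0]]
[[4,14],[6,0],[9,14],[29,0]]
[[4,14],[6,0],[7,20],[12,14],[29,0]]
[[4,14],[7,20],[12,14],[29,0]]
[[4,14],[7,20],[12,14],[29,0]]
[[4,14],[7,20],[12,14],[29,0]]
[[4,14],[7,20],[12,14],[29,0]]
[[4,14],[7,20],[12,14],[29,0]]
[[4,14],[7,20],[12,14],[29,0]]
[[4,14],[7,20],[12,14],[29,0]]
[[4,14],[7,20],[12,14],[29,0],[37,9],[40,0]]
[[4,14],[7,20],[12,14],[29,0],[30,15],[32,0],[37,9],[40,0]]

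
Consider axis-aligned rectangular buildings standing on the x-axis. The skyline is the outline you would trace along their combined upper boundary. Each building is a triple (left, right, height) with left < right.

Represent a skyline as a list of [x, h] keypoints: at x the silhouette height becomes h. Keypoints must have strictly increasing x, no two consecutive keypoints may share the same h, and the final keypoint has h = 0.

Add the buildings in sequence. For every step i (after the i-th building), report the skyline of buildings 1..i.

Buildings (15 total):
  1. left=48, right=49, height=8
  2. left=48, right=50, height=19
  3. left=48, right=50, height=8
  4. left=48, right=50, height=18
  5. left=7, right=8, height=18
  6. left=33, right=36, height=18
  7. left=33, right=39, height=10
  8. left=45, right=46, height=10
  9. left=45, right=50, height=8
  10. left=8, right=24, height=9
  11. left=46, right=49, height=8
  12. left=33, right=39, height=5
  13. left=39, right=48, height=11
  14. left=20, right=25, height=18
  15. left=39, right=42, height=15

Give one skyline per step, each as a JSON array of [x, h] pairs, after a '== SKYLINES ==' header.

== SKYLINES ==
[[48,8],[49,0]]
[[48,19],[50,0]]
[[48,19],[50,0]]
[[48,19],[50,0]]
[[7,18],[8,0],[48,19],[50,0]]
[[7,18],[8,0],[33,18],[36,0],[48,19],[50,0]]
[[7,18],[8,0],[33,18],[36,10],[39,0],[48,19],[50,0]]
[[7,18],[8,0],[33,18],[36,10],[39,0],[45,10],[46,0],[48,19],[50,0]]
[[7,18],[8,0],[33,18],[36,10],[39,0],[45,10],[46,8],[48,19],[50,0]]
[[7,18],[8,9],[24,0],[33,18],[36,10],[39,0],[45,10],[46,8],[48,19],[50,0]]
[[7,18],[8,9],[24,0],[33,18],[36,10],[39,0],[45,10],[46,8],[48,19],[50,0]]
[[7,18],[8,9],[24,0],[33,18],[36,10],[39,0],[45,10],[46,8],[48,19],[50,0]]
[[7,18],[8,9],[24,0],[33,18],[36,10],[39,11],[48,19],[50,0]]
[[7,18],[8,9],[20,18],[25,0],[33,18],[36,10],[39,11],[48,19],[50,0]]
[[7,18],[8,9],[20,18],[25,0],[33,18],[36,10],[39,15],[42,11],[48,19],[50,0]]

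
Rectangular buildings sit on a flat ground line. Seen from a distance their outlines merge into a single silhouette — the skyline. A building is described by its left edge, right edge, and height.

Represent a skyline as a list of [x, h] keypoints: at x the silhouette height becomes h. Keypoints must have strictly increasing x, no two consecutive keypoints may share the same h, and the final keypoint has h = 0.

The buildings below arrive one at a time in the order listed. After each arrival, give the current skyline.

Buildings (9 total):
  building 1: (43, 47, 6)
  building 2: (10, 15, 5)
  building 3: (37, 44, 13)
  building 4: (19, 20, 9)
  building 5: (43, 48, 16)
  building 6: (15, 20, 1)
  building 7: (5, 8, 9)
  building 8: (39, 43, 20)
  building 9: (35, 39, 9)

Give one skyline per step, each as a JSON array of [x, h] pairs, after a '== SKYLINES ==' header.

== SKYLINES ==
[[43,6],[47,0]]
[[10,5],[15,0],[43,6],[47,0]]
[[10,5],[15,0],[37,13],[44,6],[47,0]]
[[10,5],[15,0],[19,9],[20,0],[37,13],[44,6],[47,0]]
[[10,5],[15,0],[19,9],[20,0],[37,13],[43,16],[48,0]]
[[10,5],[15,1],[19,9],[20,0],[37,13],[43,16],[48,0]]
[[5,9],[8,0],[10,5],[15,1],[19,9],[20,0],[37,13],[43,16],[48,0]]
[[5,9],[8,0],[10,5],[15,1],[19,9],[20,0],[37,13],[39,20],[43,16],[48,0]]
[[5,9],[8,0],[10,5],[15,1],[19,9],[20,0],[35,9],[37,13],[39,20],[43,16],[48,0]]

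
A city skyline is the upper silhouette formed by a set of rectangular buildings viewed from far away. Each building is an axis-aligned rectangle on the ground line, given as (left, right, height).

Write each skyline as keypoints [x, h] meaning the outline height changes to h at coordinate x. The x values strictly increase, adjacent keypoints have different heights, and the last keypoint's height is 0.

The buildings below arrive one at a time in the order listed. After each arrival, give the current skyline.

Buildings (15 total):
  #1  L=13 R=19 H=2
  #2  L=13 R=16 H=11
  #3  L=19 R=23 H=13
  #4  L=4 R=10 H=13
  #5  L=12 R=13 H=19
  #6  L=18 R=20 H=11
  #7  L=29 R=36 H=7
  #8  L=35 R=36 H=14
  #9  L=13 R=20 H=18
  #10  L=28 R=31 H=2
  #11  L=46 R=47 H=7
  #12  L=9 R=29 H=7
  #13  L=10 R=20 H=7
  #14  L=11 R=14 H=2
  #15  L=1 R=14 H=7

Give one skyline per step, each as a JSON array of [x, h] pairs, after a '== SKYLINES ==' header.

== SKYLINES ==
[[13,2],[19,0]]
[[13,11],[16,2],[19,0]]
[[13,11],[16,2],[19,13],[23,0]]
[[4,13],[10,0],[13,11],[16,2],[19,13],[23,0]]
[[4,13],[10,0],[12,19],[13,11],[16,2],[19,13],[23,0]]
[[4,13],[10,0],[12,19],[13,11],[16,2],[18,11],[19,13],[23,0]]
[[4,13],[10,0],[12,19],[13,11],[16,2],[18,11],[19,13],[23,0],[29,7],[36,0]]
[[4,13],[10,0],[12,19],[13,11],[16,2],[18,11],[19,13],[23,0],[29,7],[35,14],[36,0]]
[[4,13],[10,0],[12,19],[13,18],[20,13],[23,0],[29,7],[35,14],[36,0]]
[[4,13],[10,0],[12,19],[13,18],[20,13],[23,0],[28,2],[29,7],[35,14],[36,0]]
[[4,13],[10,0],[12,19],[13,18],[20,13],[23,0],[28,2],[29,7],[35,14],[36,0],[46,7],[47,0]]
[[4,13],[10,7],[12,19],[13,18],[20,13],[23,7],[35,14],[36,0],[46,7],[47,0]]
[[4,13],[10,7],[12,19],[13,18],[20,13],[23,7],[35,14],[36,0],[46,7],[47,0]]
[[4,13],[10,7],[12,19],[13,18],[20,13],[23,7],[35,14],[36,0],[46,7],[47,0]]
[[1,7],[4,13],[10,7],[12,19],[13,18],[20,13],[23,7],[35,14],[36,0],[46,7],[47,0]]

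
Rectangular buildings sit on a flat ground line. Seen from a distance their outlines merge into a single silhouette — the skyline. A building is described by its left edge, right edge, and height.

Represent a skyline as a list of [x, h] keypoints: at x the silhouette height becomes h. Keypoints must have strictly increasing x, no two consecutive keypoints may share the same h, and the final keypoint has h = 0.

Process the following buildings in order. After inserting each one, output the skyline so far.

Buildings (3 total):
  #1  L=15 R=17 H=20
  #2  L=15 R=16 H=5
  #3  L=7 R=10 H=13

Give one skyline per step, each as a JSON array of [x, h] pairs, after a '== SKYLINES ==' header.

== SKYLINES ==
[[15,20],[17,0]]
[[15,20],[17,0]]
[[7,13],[10,0],[15,20],[17,0]]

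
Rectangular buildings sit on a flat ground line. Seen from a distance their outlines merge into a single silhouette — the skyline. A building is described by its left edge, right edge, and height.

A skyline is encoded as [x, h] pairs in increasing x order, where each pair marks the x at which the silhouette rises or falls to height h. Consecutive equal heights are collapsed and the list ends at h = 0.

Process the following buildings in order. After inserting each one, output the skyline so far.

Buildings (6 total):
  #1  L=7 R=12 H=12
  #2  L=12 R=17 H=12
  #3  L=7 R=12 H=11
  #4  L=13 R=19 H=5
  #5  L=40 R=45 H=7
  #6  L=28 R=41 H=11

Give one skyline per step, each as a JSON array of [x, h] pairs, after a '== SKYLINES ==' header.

== SKYLINES ==
[[7,12],[12,0]]
[[7,12],[17,0]]
[[7,12],[17,0]]
[[7,12],[17,5],[19,0]]
[[7,12],[17,5],[19,0],[40,7],[45,0]]
[[7,12],[17,5],[19,0],[28,11],[41,7],[45,0]]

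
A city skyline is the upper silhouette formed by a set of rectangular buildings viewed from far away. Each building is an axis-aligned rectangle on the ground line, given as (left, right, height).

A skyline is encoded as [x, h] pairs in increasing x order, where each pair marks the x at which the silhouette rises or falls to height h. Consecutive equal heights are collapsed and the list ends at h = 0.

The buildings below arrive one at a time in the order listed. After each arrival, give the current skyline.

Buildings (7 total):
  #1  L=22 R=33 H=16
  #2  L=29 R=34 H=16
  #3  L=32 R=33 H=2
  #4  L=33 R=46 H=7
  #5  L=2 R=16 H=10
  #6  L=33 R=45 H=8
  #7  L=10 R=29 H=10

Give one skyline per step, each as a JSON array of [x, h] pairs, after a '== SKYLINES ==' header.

== SKYLINES ==
[[22,16],[33,0]]
[[22,16],[34,0]]
[[22,16],[34,0]]
[[22,16],[34,7],[46,0]]
[[2,10],[16,0],[22,16],[34,7],[46,0]]
[[2,10],[16,0],[22,16],[34,8],[45,7],[46,0]]
[[2,10],[22,16],[34,8],[45,7],[46,0]]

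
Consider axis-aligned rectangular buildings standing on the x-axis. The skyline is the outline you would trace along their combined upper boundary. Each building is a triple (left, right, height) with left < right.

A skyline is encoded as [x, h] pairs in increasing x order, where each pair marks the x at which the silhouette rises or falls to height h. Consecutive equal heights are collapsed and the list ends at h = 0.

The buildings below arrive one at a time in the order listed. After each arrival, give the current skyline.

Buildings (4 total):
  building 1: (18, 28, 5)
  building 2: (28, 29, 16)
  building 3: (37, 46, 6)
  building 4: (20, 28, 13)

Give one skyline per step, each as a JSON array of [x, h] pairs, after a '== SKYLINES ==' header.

== SKYLINES ==
[[18,5],[28,0]]
[[18,5],[28,16],[29,0]]
[[18,5],[28,16],[29,0],[37,6],[46,0]]
[[18,5],[20,13],[28,16],[29,0],[37,6],[46,0]]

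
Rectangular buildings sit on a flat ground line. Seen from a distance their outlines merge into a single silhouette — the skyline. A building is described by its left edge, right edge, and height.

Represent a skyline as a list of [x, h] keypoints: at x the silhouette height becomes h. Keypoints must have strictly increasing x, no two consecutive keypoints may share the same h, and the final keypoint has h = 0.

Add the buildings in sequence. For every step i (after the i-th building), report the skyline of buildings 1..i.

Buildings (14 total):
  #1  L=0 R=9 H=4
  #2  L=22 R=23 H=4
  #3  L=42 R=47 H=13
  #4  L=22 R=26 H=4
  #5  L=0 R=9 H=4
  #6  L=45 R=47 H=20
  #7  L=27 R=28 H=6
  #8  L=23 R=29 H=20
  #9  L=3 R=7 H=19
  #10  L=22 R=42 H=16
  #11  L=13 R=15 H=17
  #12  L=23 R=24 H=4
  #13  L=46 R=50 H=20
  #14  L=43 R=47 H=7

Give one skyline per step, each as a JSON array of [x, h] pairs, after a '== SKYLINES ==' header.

== SKYLINES ==
[[0,4],[9,0]]
[[0,4],[9,0],[22,4],[23,0]]
[[0,4],[9,0],[22,4],[23,0],[42,13],[47,0]]
[[0,4],[9,0],[22,4],[26,0],[42,13],[47,0]]
[[0,4],[9,0],[22,4],[26,0],[42,13],[47,0]]
[[0,4],[9,0],[22,4],[26,0],[42,13],[45,20],[47,0]]
[[0,4],[9,0],[22,4],[26,0],[27,6],[28,0],[42,13],[45,20],[47,0]]
[[0,4],[9,0],[22,4],[23,20],[29,0],[42,13],[45,20],[47,0]]
[[0,4],[3,19],[7,4],[9,0],[22,4],[23,20],[29,0],[42,13],[45,20],[47,0]]
[[0,4],[3,19],[7,4],[9,0],[22,16],[23,20],[29,16],[42,13],[45,20],[47,0]]
[[0,4],[3,19],[7,4],[9,0],[13,17],[15,0],[22,16],[23,20],[29,16],[42,13],[45,20],[47,0]]
[[0,4],[3,19],[7,4],[9,0],[13,17],[15,0],[22,16],[23,20],[29,16],[42,13],[45,20],[47,0]]
[[0,4],[3,19],[7,4],[9,0],[13,17],[15,0],[22,16],[23,20],[29,16],[42,13],[45,20],[50,0]]
[[0,4],[3,19],[7,4],[9,0],[13,17],[15,0],[22,16],[23,20],[29,16],[42,13],[45,20],[50,0]]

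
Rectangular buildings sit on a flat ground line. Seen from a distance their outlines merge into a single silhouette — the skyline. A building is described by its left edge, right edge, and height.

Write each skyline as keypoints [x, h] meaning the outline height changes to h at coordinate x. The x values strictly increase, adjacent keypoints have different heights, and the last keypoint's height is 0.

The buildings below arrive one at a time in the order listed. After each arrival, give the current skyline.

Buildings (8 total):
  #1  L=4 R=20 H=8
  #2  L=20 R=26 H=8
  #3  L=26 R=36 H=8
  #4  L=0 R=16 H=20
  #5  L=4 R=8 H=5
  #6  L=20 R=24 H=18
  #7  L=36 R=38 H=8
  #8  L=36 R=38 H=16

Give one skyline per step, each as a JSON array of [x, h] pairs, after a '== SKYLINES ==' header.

== SKYLINES ==
[[4,8],[20,0]]
[[4,8],[26,0]]
[[4,8],[36,0]]
[[0,20],[16,8],[36,0]]
[[0,20],[16,8],[36,0]]
[[0,20],[16,8],[20,18],[24,8],[36,0]]
[[0,20],[16,8],[20,18],[24,8],[38,0]]
[[0,20],[16,8],[20,18],[24,8],[36,16],[38,0]]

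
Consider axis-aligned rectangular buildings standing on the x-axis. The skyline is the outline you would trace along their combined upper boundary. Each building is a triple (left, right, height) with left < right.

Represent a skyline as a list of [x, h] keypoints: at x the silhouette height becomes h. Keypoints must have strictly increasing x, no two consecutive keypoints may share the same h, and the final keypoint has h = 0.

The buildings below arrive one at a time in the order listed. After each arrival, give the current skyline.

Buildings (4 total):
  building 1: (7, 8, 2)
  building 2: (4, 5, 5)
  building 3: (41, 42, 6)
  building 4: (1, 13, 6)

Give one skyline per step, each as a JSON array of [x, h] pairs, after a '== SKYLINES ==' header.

== SKYLINES ==
[[7,2],[8,0]]
[[4,5],[5,0],[7,2],[8,0]]
[[4,5],[5,0],[7,2],[8,0],[41,6],[42,0]]
[[1,6],[13,0],[41,6],[42,0]]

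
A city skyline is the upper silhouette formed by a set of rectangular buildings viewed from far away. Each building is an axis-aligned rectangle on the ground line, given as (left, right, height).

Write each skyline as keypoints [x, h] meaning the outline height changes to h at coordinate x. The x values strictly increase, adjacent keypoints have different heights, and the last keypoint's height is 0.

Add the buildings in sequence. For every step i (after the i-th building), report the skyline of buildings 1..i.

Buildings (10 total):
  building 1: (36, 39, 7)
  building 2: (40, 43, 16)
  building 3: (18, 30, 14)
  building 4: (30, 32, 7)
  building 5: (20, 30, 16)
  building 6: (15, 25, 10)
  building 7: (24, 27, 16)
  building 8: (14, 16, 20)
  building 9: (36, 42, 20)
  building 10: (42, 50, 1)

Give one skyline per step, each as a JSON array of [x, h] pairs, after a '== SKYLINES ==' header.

== SKYLINES ==
[[36,7],[39,0]]
[[36,7],[39,0],[40,16],[43,0]]
[[18,14],[30,0],[36,7],[39,0],[40,16],[43,0]]
[[18,14],[30,7],[32,0],[36,7],[39,0],[40,16],[43,0]]
[[18,14],[20,16],[30,7],[32,0],[36,7],[39,0],[40,16],[43,0]]
[[15,10],[18,14],[20,16],[30,7],[32,0],[36,7],[39,0],[40,16],[43,0]]
[[15,10],[18,14],[20,16],[30,7],[32,0],[36,7],[39,0],[40,16],[43,0]]
[[14,20],[16,10],[18,14],[20,16],[30,7],[32,0],[36,7],[39,0],[40,16],[43,0]]
[[14,20],[16,10],[18,14],[20,16],[30,7],[32,0],[36,20],[42,16],[43,0]]
[[14,20],[16,10],[18,14],[20,16],[30,7],[32,0],[36,20],[42,16],[43,1],[50,0]]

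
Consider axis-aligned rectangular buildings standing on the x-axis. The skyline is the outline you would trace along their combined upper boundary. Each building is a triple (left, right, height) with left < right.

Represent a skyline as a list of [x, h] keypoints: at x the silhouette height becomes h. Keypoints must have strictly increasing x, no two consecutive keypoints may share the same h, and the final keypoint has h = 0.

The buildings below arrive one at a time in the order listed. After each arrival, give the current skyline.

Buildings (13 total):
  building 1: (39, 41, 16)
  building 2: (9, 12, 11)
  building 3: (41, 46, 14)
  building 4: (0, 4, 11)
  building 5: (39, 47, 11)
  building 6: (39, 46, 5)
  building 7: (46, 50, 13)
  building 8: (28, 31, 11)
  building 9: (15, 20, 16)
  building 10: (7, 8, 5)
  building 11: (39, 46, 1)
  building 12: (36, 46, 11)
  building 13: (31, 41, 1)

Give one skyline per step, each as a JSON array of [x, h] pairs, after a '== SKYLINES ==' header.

== SKYLINES ==
[[39,16],[41,0]]
[[9,11],[12,0],[39,16],[41,0]]
[[9,11],[12,0],[39,16],[41,14],[46,0]]
[[0,11],[4,0],[9,11],[12,0],[39,16],[41,14],[46,0]]
[[0,11],[4,0],[9,11],[12,0],[39,16],[41,14],[46,11],[47,0]]
[[0,11],[4,0],[9,11],[12,0],[39,16],[41,14],[46,11],[47,0]]
[[0,11],[4,0],[9,11],[12,0],[39,16],[41,14],[46,13],[50,0]]
[[0,11],[4,0],[9,11],[12,0],[28,11],[31,0],[39,16],[41,14],[46,13],[50,0]]
[[0,11],[4,0],[9,11],[12,0],[15,16],[20,0],[28,11],[31,0],[39,16],[41,14],[46,13],[50,0]]
[[0,11],[4,0],[7,5],[8,0],[9,11],[12,0],[15,16],[20,0],[28,11],[31,0],[39,16],[41,14],[46,13],[50,0]]
[[0,11],[4,0],[7,5],[8,0],[9,11],[12,0],[15,16],[20,0],[28,11],[31,0],[39,16],[41,14],[46,13],[50,0]]
[[0,11],[4,0],[7,5],[8,0],[9,11],[12,0],[15,16],[20,0],[28,11],[31,0],[36,11],[39,16],[41,14],[46,13],[50,0]]
[[0,11],[4,0],[7,5],[8,0],[9,11],[12,0],[15,16],[20,0],[28,11],[31,1],[36,11],[39,16],[41,14],[46,13],[50,0]]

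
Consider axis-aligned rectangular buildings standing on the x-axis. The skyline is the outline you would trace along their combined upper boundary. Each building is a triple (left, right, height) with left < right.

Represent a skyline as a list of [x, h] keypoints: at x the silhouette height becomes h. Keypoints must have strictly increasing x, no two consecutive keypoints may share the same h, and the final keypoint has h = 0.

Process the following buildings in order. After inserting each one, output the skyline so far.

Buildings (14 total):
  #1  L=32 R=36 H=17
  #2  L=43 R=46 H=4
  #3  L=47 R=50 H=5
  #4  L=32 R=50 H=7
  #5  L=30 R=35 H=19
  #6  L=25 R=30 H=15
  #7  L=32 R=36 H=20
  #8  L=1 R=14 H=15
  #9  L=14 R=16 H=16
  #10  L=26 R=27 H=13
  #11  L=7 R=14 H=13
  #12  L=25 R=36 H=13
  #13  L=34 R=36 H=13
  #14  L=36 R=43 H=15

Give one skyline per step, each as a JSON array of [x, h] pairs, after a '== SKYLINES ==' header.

== SKYLINES ==
[[32,17],[36,0]]
[[32,17],[36,0],[43,4],[46,0]]
[[32,17],[36,0],[43,4],[46,0],[47,5],[50,0]]
[[32,17],[36,7],[50,0]]
[[30,19],[35,17],[36,7],[50,0]]
[[25,15],[30,19],[35,17],[36,7],[50,0]]
[[25,15],[30,19],[32,20],[36,7],[50,0]]
[[1,15],[14,0],[25,15],[30,19],[32,20],[36,7],[50,0]]
[[1,15],[14,16],[16,0],[25,15],[30,19],[32,20],[36,7],[50,0]]
[[1,15],[14,16],[16,0],[25,15],[30,19],[32,20],[36,7],[50,0]]
[[1,15],[14,16],[16,0],[25,15],[30,19],[32,20],[36,7],[50,0]]
[[1,15],[14,16],[16,0],[25,15],[30,19],[32,20],[36,7],[50,0]]
[[1,15],[14,16],[16,0],[25,15],[30,19],[32,20],[36,7],[50,0]]
[[1,15],[14,16],[16,0],[25,15],[30,19],[32,20],[36,15],[43,7],[50,0]]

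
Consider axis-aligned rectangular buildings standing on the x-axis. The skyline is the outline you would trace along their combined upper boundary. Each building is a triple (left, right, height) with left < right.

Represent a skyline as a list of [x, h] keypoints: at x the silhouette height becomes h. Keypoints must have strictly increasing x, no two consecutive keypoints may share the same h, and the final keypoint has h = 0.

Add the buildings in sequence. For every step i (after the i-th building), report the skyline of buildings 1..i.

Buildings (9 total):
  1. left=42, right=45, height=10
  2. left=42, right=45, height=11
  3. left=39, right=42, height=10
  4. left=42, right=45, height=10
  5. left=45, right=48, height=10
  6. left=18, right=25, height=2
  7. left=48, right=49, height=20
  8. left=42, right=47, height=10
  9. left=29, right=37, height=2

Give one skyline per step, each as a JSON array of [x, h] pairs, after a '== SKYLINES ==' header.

== SKYLINES ==
[[42,10],[45,0]]
[[42,11],[45,0]]
[[39,10],[42,11],[45,0]]
[[39,10],[42,11],[45,0]]
[[39,10],[42,11],[45,10],[48,0]]
[[18,2],[25,0],[39,10],[42,11],[45,10],[48,0]]
[[18,2],[25,0],[39,10],[42,11],[45,10],[48,20],[49,0]]
[[18,2],[25,0],[39,10],[42,11],[45,10],[48,20],[49,0]]
[[18,2],[25,0],[29,2],[37,0],[39,10],[42,11],[45,10],[48,20],[49,0]]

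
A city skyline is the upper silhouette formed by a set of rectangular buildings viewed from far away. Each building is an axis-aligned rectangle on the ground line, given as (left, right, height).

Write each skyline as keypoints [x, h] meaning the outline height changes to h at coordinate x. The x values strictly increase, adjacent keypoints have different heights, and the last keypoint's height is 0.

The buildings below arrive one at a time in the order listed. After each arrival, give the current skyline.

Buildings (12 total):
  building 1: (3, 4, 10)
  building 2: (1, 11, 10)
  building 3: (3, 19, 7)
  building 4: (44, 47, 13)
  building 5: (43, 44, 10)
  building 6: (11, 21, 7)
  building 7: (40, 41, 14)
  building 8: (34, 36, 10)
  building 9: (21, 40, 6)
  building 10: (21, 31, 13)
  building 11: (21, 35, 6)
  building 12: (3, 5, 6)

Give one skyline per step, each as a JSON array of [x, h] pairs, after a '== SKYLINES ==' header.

== SKYLINES ==
[[3,10],[4,0]]
[[1,10],[11,0]]
[[1,10],[11,7],[19,0]]
[[1,10],[11,7],[19,0],[44,13],[47,0]]
[[1,10],[11,7],[19,0],[43,10],[44,13],[47,0]]
[[1,10],[11,7],[21,0],[43,10],[44,13],[47,0]]
[[1,10],[11,7],[21,0],[40,14],[41,0],[43,10],[44,13],[47,0]]
[[1,10],[11,7],[21,0],[34,10],[36,0],[40,14],[41,0],[43,10],[44,13],[47,0]]
[[1,10],[11,7],[21,6],[34,10],[36,6],[40,14],[41,0],[43,10],[44,13],[47,0]]
[[1,10],[11,7],[21,13],[31,6],[34,10],[36,6],[40,14],[41,0],[43,10],[44,13],[47,0]]
[[1,10],[11,7],[21,13],[31,6],[34,10],[36,6],[40,14],[41,0],[43,10],[44,13],[47,0]]
[[1,10],[11,7],[21,13],[31,6],[34,10],[36,6],[40,14],[41,0],[43,10],[44,13],[47,0]]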